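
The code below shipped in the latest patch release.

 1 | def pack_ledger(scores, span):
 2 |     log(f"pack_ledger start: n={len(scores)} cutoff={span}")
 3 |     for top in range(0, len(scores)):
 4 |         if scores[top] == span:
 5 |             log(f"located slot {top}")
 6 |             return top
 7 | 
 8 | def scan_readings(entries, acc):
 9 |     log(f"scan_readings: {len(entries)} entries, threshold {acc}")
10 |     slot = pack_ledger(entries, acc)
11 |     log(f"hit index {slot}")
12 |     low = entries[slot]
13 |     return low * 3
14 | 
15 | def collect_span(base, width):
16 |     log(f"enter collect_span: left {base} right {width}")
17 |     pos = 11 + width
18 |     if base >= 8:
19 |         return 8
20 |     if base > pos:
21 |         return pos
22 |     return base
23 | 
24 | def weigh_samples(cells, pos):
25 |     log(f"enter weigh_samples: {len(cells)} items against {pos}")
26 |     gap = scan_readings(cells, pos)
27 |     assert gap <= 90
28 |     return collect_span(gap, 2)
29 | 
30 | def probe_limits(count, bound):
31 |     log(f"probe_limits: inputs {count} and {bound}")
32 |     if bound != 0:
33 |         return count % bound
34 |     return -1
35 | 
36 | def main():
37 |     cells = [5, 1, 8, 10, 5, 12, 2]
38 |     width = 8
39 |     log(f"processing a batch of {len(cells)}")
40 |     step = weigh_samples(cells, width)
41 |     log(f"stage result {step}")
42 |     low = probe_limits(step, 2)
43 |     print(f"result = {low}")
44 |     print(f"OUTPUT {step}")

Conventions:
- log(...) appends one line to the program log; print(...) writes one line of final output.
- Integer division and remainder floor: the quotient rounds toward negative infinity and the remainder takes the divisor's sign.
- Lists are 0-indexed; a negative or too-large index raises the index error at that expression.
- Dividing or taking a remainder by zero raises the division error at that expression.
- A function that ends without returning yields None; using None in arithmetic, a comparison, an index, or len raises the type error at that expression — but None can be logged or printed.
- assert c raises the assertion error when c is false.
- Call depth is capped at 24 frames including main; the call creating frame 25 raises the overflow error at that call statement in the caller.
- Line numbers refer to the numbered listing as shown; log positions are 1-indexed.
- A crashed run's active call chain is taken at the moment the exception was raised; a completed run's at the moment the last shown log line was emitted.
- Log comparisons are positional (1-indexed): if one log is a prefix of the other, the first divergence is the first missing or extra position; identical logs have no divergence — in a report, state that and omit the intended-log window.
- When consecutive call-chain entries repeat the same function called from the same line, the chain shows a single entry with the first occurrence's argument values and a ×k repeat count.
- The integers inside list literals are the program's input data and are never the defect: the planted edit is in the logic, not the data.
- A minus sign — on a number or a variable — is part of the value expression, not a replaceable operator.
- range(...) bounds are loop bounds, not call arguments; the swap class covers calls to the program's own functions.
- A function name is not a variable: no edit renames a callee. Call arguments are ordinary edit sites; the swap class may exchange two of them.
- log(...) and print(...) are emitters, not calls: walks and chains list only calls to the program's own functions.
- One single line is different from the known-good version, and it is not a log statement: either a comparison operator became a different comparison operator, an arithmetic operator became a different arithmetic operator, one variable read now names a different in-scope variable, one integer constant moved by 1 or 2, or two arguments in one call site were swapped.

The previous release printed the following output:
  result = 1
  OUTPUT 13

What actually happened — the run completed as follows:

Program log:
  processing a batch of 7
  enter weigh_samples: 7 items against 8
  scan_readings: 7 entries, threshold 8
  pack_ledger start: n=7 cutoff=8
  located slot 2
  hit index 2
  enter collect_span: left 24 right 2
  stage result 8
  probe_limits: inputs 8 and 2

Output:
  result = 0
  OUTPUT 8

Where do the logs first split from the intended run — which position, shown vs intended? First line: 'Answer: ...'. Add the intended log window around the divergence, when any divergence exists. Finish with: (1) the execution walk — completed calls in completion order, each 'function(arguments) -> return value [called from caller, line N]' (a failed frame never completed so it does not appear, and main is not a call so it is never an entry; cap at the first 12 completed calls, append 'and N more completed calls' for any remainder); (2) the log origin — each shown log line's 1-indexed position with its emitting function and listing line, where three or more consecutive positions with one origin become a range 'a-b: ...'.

Answer: position 8 — shown 'stage result 8', intended 'stage result 13'.
Intended log window:
  6: hit index 2
  7: enter collect_span: left 24 right 2
  8: stage result 13
  9: probe_limits: inputs 13 and 2
Execution walk:
  pack_ledger([5, 1, 8, 10, 5, 12, 2], 8) -> 2  [called from scan_readings, line 10]
  scan_readings([5, 1, 8, 10, 5, 12, 2], 8) -> 24  [called from weigh_samples, line 26]
  collect_span(24, 2) -> 8  [called from weigh_samples, line 28]
  weigh_samples([5, 1, 8, 10, 5, 12, 2], 8) -> 8  [called from main, line 40]
  probe_limits(8, 2) -> 0  [called from main, line 42]
Log origin:
  1: logged in main at line 39
  2: logged in weigh_samples at line 25
  3: logged in scan_readings at line 9
  4: logged in pack_ledger at line 2
  5: logged in pack_ledger at line 5
  6: logged in scan_readings at line 11
  7: logged in collect_span at line 16
  8: logged in main at line 41
  9: logged in probe_limits at line 31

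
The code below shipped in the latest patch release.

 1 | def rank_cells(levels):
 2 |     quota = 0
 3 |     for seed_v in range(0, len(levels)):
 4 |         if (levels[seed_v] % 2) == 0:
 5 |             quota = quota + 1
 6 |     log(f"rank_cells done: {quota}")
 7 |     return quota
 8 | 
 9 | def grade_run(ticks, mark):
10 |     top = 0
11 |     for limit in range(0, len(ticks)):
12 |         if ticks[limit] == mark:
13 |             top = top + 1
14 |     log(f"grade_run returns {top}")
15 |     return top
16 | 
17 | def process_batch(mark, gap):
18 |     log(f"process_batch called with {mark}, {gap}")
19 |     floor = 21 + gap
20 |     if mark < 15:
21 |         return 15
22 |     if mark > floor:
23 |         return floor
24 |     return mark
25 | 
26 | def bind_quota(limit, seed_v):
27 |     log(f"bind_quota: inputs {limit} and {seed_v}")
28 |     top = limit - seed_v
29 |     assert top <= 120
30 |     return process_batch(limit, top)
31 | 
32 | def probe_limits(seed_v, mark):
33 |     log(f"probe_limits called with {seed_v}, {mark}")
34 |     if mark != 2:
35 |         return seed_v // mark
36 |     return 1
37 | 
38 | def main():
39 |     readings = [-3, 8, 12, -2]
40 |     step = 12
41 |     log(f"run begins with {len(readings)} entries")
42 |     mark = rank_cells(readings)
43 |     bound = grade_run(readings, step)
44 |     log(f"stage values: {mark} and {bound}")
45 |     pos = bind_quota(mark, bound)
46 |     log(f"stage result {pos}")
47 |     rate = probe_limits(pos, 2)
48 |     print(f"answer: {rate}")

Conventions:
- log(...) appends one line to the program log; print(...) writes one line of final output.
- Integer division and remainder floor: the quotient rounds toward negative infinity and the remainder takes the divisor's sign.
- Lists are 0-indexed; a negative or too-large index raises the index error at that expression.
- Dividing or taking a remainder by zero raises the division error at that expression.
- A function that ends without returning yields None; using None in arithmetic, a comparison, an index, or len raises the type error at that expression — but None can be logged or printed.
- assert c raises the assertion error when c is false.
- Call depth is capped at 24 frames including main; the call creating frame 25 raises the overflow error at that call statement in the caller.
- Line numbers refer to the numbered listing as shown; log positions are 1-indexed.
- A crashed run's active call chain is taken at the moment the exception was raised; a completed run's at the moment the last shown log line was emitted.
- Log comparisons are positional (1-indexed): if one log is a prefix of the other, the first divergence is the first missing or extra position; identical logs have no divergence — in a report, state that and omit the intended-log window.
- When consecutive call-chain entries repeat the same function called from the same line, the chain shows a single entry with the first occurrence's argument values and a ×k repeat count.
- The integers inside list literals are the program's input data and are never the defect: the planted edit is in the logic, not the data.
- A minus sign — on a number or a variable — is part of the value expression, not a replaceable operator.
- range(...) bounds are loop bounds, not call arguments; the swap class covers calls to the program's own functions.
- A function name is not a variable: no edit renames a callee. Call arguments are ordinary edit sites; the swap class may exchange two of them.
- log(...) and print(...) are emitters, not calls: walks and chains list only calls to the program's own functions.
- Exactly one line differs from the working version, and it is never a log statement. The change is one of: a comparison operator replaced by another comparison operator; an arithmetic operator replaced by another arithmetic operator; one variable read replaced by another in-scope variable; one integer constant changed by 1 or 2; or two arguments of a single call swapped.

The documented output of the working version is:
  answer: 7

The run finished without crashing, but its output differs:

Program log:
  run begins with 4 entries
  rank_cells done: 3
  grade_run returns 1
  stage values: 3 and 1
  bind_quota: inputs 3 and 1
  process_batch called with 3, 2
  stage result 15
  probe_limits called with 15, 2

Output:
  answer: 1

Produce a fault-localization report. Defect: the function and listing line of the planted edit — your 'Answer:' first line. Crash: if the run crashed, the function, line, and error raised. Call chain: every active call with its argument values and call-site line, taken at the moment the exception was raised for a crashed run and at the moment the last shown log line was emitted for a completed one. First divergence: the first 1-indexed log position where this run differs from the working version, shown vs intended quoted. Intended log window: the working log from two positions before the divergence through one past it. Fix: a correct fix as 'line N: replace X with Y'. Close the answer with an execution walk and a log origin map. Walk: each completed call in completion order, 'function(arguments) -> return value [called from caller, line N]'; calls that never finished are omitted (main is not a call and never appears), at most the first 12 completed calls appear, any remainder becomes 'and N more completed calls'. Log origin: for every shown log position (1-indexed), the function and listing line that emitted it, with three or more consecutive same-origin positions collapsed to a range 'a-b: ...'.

Answer: the defect is in probe_limits at line 34.
Key observation: Nothing in the log betrays the bug — only the output does.
Call chain: main -> probe_limits(15, 2) (called at line 47).
First divergence: none; the two logs match at every position.
Execution walk:
  rank_cells([-3, 8, 12, -2]) -> 3  [called from main, line 42]
  grade_run([-3, 8, 12, -2], 12) -> 1  [called from main, line 43]
  process_batch(3, 2) -> 15  [called from bind_quota, line 30]
  bind_quota(3, 1) -> 15  [called from main, line 45]
  probe_limits(15, 2) -> 1  [called from main, line 47]
Origin of each log line:
  1: logged in main at line 41
  2: logged in rank_cells at line 6
  3: logged in grade_run at line 14
  4: logged in main at line 44
  5: logged in bind_quota at line 27
  6: logged in process_batch at line 18
  7: logged in main at line 46
  8: logged in probe_limits at line 33
A correct fix: line 34: replace `2` with `0`.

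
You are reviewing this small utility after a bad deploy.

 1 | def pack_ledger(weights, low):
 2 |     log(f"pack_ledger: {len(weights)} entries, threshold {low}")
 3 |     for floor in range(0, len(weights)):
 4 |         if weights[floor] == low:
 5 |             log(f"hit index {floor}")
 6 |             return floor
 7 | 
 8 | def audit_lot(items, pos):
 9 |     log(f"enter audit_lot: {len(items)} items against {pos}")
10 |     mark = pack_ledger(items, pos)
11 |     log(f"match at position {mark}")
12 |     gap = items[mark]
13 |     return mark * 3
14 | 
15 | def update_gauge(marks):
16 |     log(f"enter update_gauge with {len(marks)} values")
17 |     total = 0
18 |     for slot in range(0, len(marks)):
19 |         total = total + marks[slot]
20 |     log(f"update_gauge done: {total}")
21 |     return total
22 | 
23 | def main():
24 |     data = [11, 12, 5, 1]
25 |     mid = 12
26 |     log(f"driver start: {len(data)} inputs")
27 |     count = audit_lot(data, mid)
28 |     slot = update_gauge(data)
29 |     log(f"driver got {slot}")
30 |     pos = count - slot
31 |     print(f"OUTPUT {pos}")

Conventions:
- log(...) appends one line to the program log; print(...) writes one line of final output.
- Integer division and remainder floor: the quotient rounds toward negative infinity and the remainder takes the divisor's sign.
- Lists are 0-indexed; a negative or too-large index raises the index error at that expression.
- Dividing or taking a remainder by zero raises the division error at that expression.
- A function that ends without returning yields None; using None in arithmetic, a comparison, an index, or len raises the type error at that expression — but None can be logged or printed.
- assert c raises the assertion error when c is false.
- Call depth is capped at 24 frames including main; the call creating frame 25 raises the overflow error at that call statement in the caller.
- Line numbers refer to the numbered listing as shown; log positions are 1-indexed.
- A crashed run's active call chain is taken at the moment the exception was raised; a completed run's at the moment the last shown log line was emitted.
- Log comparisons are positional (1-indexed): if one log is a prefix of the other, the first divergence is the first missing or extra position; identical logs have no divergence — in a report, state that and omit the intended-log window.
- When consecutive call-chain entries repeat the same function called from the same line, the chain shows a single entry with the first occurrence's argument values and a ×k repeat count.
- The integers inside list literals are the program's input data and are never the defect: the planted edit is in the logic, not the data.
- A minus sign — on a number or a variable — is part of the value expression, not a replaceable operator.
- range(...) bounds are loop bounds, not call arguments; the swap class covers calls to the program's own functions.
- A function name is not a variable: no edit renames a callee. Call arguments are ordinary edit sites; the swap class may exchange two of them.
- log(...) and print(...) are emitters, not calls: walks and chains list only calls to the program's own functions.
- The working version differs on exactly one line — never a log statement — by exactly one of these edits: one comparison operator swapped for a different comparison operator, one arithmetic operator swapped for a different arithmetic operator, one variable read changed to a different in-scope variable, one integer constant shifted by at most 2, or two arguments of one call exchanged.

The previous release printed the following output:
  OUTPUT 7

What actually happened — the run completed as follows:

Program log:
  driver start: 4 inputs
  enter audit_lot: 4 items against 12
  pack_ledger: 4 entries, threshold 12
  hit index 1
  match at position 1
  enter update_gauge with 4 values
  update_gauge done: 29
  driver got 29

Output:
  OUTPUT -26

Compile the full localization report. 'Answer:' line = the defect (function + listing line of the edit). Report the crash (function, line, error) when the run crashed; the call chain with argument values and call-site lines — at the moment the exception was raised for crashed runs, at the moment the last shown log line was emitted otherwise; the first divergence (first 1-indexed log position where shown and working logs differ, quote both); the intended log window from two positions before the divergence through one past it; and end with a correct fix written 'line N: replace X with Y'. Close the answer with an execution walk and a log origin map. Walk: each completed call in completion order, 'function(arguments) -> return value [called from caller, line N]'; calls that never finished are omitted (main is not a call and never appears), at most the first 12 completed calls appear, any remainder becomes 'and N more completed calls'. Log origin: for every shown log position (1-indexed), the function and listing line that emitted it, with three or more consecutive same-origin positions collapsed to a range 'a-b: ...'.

Answer: the defect is in audit_lot at line 13.
The tell: The two runs log identically and part ways only at the printed values.
Call chain: main.
First divergence: none (the log streams are identical).
Execution walk:
  pack_ledger([11, 12, 5, 1], 12) -> 1  [called from audit_lot, line 10]
  audit_lot([11, 12, 5, 1], 12) -> 3  [called from main, line 27]
  update_gauge([11, 12, 5, 1]) -> 29  [called from main, line 28]
Origin of each log line:
  1: emitted by main (line 26)
  2: emitted by audit_lot (line 9)
  3: emitted by pack_ledger (line 2)
  4: emitted by pack_ledger (line 5)
  5: emitted by audit_lot (line 11)
  6: emitted by update_gauge (line 16)
  7: emitted by update_gauge (line 20)
  8: emitted by main (line 29)
A correct fix: line 13: replace `mark` with `gap`.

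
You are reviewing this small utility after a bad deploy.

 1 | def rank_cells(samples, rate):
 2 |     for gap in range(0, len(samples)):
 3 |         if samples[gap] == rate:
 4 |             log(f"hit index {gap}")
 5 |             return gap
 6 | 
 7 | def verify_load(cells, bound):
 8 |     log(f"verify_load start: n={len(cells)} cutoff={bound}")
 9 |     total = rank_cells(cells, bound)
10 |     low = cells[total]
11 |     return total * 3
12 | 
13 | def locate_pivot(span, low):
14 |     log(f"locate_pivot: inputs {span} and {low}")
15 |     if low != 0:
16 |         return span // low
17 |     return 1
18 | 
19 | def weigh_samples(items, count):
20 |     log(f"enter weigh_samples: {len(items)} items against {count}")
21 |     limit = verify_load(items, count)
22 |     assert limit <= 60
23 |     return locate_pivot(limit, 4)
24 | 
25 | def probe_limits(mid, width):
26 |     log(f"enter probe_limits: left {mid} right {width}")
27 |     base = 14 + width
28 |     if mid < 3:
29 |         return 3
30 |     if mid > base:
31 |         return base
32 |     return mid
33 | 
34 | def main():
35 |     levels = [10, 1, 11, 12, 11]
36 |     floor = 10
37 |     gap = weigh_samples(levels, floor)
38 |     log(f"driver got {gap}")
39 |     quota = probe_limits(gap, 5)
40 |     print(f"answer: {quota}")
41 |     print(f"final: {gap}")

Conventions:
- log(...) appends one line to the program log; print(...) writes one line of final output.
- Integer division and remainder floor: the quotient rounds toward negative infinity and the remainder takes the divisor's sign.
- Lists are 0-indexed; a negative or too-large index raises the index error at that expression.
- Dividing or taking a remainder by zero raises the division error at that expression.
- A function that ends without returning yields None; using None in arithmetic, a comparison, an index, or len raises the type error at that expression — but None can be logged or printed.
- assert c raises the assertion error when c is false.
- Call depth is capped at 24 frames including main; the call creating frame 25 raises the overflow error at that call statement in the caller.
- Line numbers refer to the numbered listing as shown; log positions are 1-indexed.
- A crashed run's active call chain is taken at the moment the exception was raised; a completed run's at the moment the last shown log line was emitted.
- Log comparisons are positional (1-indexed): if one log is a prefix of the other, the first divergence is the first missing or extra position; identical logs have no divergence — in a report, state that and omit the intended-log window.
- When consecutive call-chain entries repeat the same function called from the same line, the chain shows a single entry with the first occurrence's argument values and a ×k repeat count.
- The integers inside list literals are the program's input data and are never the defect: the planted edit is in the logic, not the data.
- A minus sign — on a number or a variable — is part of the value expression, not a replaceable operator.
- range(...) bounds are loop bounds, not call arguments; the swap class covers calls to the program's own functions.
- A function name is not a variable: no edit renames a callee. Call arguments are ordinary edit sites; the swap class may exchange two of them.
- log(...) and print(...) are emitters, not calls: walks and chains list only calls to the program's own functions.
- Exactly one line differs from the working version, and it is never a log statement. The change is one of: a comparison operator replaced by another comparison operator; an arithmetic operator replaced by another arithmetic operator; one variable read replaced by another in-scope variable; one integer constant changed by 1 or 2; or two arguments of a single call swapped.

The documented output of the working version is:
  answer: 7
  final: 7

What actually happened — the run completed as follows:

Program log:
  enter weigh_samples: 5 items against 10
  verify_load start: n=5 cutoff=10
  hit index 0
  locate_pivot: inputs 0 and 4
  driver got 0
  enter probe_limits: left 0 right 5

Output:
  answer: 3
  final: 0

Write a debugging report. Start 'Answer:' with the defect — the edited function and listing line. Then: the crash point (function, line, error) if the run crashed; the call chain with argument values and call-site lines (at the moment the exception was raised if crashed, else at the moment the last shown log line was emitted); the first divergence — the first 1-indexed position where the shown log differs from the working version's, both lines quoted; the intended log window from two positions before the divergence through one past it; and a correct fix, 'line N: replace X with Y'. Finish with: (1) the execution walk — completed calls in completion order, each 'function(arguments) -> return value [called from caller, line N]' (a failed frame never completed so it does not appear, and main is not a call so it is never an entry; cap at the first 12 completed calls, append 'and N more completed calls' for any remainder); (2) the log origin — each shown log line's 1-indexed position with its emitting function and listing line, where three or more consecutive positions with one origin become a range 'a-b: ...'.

Answer: the defect is in verify_load at line 11.
Key fact: Position 4 is the first bad log line: 'locate_pivot: inputs 0 and 4' should read 'locate_pivot: inputs 30 and 4'.
Call chain: main -> probe_limits(0, 5) (called at line 39).
First divergence: at position 4 the run shows 'locate_pivot: inputs 0 and 4' where the working version logs 'locate_pivot: inputs 30 and 4'.
Intended log window:
  2: verify_load start: n=5 cutoff=10
  3: hit index 0
  4: locate_pivot: inputs 30 and 4
  5: driver got 7
Execution walk:
  rank_cells([10, 1, 11, 12, 11], 10) -> 0  [called from verify_load, line 9]
  verify_load([10, 1, 11, 12, 11], 10) -> 0  [called from weigh_samples, line 21]
  locate_pivot(0, 4) -> 0  [called from weigh_samples, line 23]
  weigh_samples([10, 1, 11, 12, 11], 10) -> 0  [called from main, line 37]
  probe_limits(0, 5) -> 3  [called from main, line 39]
Log origin:
  1: from weigh_samples, line 20
  2: from verify_load, line 8
  3: from rank_cells, line 4
  4: from locate_pivot, line 14
  5: from main, line 38
  6: from probe_limits, line 26
A correct fix: line 11: replace `total` with `low`.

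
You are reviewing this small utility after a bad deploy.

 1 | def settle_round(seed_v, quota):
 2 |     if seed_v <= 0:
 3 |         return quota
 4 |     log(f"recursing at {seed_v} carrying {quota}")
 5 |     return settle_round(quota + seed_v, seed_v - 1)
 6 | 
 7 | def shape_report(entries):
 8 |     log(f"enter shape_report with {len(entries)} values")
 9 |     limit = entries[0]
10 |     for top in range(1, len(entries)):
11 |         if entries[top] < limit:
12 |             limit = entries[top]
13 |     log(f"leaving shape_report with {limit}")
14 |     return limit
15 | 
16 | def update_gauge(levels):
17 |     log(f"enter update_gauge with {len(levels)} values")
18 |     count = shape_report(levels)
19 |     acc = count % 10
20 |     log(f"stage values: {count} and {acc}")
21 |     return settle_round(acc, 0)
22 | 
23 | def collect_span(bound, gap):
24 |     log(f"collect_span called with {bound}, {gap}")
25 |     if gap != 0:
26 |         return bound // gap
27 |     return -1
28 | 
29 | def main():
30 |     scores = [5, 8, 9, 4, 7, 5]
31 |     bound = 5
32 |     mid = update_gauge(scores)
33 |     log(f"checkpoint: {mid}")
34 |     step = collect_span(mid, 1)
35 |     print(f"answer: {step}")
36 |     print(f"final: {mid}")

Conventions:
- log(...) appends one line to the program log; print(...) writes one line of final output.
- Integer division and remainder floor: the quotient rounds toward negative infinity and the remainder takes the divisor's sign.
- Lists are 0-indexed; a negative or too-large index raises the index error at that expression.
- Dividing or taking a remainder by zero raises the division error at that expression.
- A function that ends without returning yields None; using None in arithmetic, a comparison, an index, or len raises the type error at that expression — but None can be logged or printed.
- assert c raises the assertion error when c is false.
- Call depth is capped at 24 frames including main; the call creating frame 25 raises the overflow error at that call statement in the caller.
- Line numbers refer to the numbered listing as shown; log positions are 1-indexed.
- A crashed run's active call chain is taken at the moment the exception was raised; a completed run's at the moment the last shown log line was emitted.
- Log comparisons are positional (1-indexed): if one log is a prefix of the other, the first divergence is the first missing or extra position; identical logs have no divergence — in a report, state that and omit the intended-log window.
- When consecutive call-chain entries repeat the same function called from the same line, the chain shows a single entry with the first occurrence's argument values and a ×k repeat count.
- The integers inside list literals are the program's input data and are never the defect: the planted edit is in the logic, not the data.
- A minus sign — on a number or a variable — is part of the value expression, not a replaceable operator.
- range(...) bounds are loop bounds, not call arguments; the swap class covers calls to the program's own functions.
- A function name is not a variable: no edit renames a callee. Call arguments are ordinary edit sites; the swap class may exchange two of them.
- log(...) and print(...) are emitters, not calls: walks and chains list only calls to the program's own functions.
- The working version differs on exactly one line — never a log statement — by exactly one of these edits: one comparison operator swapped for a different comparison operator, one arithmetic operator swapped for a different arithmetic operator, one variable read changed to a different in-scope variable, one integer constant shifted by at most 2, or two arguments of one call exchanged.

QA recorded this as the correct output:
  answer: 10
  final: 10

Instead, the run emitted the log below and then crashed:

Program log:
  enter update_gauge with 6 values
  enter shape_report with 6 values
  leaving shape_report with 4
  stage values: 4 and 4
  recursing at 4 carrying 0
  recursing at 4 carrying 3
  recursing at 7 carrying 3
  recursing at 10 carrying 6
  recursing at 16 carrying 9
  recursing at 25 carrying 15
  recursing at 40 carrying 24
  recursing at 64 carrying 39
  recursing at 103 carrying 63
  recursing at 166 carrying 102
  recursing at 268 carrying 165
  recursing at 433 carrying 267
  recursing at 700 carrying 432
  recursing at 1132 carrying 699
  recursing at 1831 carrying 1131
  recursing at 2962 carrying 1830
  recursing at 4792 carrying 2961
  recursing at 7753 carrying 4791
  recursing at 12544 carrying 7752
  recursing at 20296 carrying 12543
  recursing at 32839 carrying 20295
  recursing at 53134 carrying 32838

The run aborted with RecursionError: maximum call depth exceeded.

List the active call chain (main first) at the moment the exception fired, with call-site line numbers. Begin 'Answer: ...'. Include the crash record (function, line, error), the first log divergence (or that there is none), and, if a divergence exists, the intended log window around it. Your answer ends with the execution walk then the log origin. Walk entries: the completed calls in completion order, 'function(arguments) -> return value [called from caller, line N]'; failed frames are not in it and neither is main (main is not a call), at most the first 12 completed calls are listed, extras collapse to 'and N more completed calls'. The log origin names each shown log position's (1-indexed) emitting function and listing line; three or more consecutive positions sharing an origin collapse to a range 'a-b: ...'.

Answer: main -> update_gauge (called at line 32) -> settle_round (called at line 21) -> settle_round (called at line 5) ×21.
Key observation: Everything matches until log position 6, which reads 'recursing at 4 carrying 3' in place of 'recursing at 3 carrying 4'.
Crash: settle_round, line 5, RecursionError.
First divergence: position 6; shown 'recursing at 4 carrying 3' vs intended 'recursing at 3 carrying 4'.
Intended log window:
  4: stage values: 4 and 4
  5: recursing at 4 carrying 0
  6: recursing at 3 carrying 4
  7: recursing at 2 carrying 7
Execution walk:
  shape_report([5, 8, 9, 4, 7, 5]) -> 4  [called from update_gauge, line 18]
Log origin:
  1: emitted by update_gauge (line 17)
  2: emitted by shape_report (line 8)
  3: emitted by shape_report (line 13)
  4: emitted by update_gauge (line 20)
  5-26: emitted by settle_round (line 4)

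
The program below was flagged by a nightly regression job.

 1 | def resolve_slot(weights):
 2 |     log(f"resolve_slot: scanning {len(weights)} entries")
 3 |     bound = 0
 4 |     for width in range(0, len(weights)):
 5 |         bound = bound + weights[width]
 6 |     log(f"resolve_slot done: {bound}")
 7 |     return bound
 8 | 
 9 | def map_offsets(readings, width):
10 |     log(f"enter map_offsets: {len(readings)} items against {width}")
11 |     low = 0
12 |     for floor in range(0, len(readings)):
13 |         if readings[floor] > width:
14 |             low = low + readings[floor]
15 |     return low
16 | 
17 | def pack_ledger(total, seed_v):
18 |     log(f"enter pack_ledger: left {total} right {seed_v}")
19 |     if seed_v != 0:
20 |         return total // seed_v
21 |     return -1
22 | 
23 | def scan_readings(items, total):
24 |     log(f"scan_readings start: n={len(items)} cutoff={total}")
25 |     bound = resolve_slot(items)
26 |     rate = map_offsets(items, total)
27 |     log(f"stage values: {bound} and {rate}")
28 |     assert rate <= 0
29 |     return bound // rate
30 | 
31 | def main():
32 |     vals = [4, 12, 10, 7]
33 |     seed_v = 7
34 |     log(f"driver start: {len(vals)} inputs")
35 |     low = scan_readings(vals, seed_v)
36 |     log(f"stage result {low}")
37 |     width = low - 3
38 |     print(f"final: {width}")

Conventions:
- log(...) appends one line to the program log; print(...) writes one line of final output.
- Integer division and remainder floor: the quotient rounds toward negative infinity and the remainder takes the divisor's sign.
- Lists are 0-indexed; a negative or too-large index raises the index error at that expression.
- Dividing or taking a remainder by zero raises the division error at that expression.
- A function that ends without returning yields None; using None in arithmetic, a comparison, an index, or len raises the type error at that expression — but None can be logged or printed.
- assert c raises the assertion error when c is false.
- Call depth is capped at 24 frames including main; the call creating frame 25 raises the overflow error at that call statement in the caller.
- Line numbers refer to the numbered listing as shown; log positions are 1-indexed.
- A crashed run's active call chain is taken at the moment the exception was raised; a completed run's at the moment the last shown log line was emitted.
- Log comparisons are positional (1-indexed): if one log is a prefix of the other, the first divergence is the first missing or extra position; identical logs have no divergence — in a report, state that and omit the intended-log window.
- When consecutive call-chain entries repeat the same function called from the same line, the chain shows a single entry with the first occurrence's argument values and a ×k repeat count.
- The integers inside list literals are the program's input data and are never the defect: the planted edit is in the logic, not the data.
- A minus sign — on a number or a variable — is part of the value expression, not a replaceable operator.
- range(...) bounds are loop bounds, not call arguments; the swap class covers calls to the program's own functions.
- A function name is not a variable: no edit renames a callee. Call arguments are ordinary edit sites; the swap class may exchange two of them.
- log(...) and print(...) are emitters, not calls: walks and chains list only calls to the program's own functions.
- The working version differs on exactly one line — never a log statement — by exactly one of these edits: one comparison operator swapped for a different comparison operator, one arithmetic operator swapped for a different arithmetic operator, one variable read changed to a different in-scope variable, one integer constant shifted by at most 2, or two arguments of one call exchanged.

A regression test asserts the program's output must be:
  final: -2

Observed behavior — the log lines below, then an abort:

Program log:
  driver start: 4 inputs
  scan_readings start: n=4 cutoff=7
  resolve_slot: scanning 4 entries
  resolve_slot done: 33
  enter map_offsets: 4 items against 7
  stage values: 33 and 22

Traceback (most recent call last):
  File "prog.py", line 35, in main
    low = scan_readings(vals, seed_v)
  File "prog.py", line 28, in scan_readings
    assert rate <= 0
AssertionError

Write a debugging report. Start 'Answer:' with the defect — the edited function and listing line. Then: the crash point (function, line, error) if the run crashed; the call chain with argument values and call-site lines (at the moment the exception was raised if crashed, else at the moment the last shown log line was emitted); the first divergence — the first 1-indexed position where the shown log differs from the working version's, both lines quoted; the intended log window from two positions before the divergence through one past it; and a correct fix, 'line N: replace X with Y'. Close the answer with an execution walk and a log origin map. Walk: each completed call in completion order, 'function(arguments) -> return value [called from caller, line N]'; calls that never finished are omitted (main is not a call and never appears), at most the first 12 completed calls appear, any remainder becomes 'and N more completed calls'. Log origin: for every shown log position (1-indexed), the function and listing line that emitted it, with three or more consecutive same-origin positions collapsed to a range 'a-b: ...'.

Answer: the defect is in scan_readings at line 28.
Key observation: After 6 matching log lines the faulty run goes silent, while the working version continues with 'stage result 1'.
Crash: scan_readings, line 28, AssertionError.
Call chain: main -> scan_readings([4, 12, 10, 7], 7) (called at line 35).
First divergence: position 7 — the faulty run's log ends after 6 lines; the working version continues with 'stage result 1'.
Intended log window:
  5: enter map_offsets: 4 items against 7
  6: stage values: 33 and 22
  7: stage result 1
Execution walk:
  resolve_slot([4, 12, 10, 7]) -> 33  [called from scan_readings, line 25]
  map_offsets([4, 12, 10, 7], 7) -> 22  [called from scan_readings, line 26]
Log origins:
  1: emitted by main (line 34)
  2: emitted by scan_readings (line 24)
  3: emitted by resolve_slot (line 2)
  4: emitted by resolve_slot (line 6)
  5: emitted by map_offsets (line 10)
  6: emitted by scan_readings (line 27)
A correct fix: line 28: replace `<=` with `>`.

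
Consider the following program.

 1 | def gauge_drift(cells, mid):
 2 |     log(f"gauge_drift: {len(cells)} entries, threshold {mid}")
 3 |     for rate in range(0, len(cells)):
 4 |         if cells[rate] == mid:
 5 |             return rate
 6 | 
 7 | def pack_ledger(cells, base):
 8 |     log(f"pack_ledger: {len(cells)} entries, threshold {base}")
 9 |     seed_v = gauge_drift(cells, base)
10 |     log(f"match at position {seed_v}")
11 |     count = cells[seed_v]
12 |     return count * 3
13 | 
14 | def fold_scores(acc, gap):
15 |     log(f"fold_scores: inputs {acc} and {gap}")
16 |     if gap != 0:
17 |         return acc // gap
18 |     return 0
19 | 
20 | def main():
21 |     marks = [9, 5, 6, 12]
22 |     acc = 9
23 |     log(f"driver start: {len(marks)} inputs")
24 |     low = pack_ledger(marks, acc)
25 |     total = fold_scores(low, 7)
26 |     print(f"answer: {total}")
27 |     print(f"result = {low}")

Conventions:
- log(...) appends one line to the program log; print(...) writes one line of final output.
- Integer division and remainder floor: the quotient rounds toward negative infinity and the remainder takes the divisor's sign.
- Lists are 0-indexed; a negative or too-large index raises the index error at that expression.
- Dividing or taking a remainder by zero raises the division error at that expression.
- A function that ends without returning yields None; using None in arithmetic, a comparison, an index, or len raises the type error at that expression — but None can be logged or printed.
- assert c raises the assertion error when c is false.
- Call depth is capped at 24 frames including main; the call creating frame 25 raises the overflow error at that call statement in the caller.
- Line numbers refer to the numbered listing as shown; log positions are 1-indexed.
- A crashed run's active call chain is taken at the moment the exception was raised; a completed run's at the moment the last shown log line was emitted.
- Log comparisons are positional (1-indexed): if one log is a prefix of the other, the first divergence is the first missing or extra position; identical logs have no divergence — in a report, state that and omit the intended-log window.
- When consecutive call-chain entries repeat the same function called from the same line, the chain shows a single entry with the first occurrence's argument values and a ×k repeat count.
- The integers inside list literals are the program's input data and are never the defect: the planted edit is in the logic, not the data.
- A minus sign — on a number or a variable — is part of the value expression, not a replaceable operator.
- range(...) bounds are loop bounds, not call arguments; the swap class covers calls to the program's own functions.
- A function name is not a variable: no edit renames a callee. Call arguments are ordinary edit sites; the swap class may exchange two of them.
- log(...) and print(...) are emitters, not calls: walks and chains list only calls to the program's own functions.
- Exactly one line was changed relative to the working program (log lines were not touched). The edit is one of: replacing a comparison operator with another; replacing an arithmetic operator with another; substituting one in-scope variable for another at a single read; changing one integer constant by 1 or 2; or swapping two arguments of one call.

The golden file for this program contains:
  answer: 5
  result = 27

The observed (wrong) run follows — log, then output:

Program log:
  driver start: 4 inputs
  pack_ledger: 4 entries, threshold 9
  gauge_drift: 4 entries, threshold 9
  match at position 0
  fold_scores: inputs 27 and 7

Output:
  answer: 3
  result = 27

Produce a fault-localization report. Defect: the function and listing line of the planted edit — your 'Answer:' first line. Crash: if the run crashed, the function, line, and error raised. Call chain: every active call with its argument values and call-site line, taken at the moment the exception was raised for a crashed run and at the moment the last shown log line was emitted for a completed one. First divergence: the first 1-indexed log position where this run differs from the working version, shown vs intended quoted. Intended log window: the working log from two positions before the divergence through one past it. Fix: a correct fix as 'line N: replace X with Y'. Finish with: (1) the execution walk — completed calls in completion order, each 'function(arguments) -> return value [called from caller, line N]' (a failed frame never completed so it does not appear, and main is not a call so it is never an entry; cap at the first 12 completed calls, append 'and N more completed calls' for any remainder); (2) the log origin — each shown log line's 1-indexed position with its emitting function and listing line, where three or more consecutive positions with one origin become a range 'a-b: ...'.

Answer: the defect is in main at line 25.
Core observation: Log line 5 is where behavior first shows: 'fold_scores: inputs 27 and 7' appears instead of 'fold_scores: inputs 27 and 5'.
Call chain: main -> fold_scores(27, 7) (called at line 25).
First divergence: position 5 — shown 'fold_scores: inputs 27 and 7', intended 'fold_scores: inputs 27 and 5'.
Intended log window:
  3: gauge_drift: 4 entries, threshold 9
  4: match at position 0
  5: fold_scores: inputs 27 and 5
Execution walk:
  gauge_drift([9, 5, 6, 12], 9) -> 0  [called from pack_ledger, line 9]
  pack_ledger([9, 5, 6, 12], 9) -> 27  [called from main, line 24]
  fold_scores(27, 7) -> 3  [called from main, line 25]
Log line origins:
  1: emitted by main (line 23)
  2: emitted by pack_ledger (line 8)
  3: emitted by gauge_drift (line 2)
  4: emitted by pack_ledger (line 10)
  5: emitted by fold_scores (line 15)
A correct fix: line 25: replace `7` with `5`.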